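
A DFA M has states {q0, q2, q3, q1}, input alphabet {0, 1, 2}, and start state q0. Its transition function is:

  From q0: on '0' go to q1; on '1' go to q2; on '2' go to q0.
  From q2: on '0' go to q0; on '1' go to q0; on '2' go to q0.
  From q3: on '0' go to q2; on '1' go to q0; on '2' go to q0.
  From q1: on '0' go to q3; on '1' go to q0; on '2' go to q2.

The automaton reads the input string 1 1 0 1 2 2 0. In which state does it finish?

q1

Trace: q0 -1-> q2 -1-> q0 -0-> q1 -1-> q0 -2-> q0 -2-> q0 -0-> q1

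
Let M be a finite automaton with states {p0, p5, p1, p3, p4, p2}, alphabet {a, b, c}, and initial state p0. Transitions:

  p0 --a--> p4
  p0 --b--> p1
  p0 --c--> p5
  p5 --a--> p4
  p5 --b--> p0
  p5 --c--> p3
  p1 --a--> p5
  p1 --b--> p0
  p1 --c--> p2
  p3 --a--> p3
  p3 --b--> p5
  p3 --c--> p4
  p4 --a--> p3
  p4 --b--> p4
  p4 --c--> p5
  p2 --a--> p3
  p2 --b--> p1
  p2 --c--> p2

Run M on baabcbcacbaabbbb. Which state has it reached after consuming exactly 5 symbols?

Trace: p0 -b-> p1 -a-> p5 -a-> p4 -b-> p4 -c-> p5
After 5 symbols: p5.

p5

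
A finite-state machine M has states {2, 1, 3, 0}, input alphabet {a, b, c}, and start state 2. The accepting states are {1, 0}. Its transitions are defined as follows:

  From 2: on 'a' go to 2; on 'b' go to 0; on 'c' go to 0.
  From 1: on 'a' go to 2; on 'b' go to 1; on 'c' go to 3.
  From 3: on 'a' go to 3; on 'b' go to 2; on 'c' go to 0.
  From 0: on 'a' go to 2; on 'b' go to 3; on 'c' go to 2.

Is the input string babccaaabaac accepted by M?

Yes

2 → 0 → 2 → 0 → 2 → 0 → 2 → 2 → 2 → 0 → 2 → 2 → 0
End state 0 is accepting.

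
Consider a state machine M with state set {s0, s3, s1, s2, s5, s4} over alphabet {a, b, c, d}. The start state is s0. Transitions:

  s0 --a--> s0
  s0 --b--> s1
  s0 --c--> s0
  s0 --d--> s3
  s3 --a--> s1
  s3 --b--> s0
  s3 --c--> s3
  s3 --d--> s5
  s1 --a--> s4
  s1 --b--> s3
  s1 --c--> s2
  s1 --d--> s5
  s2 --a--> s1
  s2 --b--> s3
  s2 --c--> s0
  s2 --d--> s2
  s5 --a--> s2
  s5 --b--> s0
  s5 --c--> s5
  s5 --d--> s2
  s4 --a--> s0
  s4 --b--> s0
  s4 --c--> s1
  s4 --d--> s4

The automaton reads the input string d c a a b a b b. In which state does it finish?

s0 → s3 → s3 → s1 → s4 → s0 → s0 → s1 → s3

s3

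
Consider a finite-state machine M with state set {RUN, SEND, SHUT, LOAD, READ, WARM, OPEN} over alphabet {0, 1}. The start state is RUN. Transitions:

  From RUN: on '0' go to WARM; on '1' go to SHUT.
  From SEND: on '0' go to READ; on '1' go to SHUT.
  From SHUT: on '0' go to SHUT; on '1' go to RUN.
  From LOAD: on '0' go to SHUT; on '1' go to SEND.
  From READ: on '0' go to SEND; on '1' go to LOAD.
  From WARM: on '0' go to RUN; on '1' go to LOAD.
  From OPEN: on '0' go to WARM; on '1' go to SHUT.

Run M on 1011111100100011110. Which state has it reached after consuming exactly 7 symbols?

RUN

Trace: RUN -1-> SHUT -0-> SHUT -1-> RUN -1-> SHUT -1-> RUN -1-> SHUT -1-> RUN
After 7 symbols: RUN.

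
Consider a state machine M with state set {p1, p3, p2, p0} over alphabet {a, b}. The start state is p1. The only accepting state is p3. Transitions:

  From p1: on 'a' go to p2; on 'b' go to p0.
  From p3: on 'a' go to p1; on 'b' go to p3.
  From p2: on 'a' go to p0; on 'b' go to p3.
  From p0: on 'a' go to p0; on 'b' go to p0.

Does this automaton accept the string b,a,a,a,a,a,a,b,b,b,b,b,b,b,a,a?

No

start at p1
read 'b': p1 → p0
read 'a': p0 → p0
read 'a': p0 → p0
read 'a': p0 → p0
read 'a': p0 → p0
read 'a': p0 → p0
read 'a': p0 → p0
read 'b': p0 → p0
read 'b': p0 → p0
read 'b': p0 → p0
read 'b': p0 → p0
read 'b': p0 → p0
read 'b': p0 → p0
read 'b': p0 → p0
read 'a': p0 → p0
read 'a': p0 → p0
End state p0 is not accepting.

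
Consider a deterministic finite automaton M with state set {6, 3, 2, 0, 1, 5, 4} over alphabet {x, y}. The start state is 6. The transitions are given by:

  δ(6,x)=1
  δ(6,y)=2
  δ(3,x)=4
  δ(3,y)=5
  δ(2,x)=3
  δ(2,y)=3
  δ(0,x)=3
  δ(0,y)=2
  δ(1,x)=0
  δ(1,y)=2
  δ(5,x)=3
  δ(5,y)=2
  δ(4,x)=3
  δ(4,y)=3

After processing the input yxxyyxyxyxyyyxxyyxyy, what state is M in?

6 → 2 → 3 → 4 → 3 → 5 → 3 → 5 → 3 → 5 → 3 → 5 → 2 → 3 → 4 → 3 → 5 → 2 → 3 → 5 → 2

2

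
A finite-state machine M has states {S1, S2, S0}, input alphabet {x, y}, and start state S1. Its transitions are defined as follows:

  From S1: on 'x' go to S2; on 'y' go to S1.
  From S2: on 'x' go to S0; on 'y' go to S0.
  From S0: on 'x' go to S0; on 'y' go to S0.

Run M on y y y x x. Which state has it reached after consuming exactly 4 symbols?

Trace: S1 -y-> S1 -y-> S1 -y-> S1 -x-> S2
After 4 symbols: S2.

S2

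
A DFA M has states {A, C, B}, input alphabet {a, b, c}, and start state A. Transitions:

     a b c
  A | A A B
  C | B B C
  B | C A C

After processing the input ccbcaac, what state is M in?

start at A
read 'c': A → B
read 'c': B → C
read 'b': C → B
read 'c': B → C
read 'a': C → B
read 'a': B → C
read 'c': C → C

C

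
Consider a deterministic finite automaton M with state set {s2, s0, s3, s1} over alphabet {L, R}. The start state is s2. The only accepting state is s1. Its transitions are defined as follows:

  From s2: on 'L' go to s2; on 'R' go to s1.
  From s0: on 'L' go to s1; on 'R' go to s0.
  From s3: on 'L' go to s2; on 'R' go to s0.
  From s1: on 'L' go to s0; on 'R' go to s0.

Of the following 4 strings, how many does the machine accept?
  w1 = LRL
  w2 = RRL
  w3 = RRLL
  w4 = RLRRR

w1:
  start at s2
  read 'L': s2 → s2
  read 'R': s2 → s1
  read 'L': s1 → s0
  end s0, rejected
w2:
  start at s2
  read 'R': s2 → s1
  read 'R': s1 → s0
  read 'L': s0 → s1
  end s1, accepted
w3:
  start at s2
  read 'R': s2 → s1
  read 'R': s1 → s0
  read 'L': s0 → s1
  read 'L': s1 → s0
  end s0, rejected
w4:
  start at s2
  read 'R': s2 → s1
  read 'L': s1 → s0
  read 'R': s0 → s0
  read 'R': s0 → s0
  read 'R': s0 → s0
  end s0, rejected

1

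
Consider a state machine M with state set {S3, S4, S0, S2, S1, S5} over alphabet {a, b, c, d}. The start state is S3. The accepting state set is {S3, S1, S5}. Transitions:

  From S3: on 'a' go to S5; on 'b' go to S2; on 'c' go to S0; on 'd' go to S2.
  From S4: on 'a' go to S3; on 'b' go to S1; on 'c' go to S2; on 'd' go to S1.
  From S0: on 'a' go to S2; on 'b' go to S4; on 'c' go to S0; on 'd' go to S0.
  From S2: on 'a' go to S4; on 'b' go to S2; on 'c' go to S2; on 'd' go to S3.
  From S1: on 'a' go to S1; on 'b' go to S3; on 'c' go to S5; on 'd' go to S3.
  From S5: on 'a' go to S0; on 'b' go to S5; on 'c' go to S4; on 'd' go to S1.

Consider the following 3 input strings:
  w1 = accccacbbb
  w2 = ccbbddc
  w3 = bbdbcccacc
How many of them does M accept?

0

w1:
  start at S3
  read 'a': S3 → S5
  read 'c': S5 → S4
  read 'c': S4 → S2
  read 'c': S2 → S2
  read 'c': S2 → S2
  read 'a': S2 → S4
  read 'c': S4 → S2
  read 'b': S2 → S2
  read 'b': S2 → S2
  read 'b': S2 → S2
  end S2, rejected
w2:
  start at S3
  read 'c': S3 → S0
  read 'c': S0 → S0
  read 'b': S0 → S4
  read 'b': S4 → S1
  read 'd': S1 → S3
  read 'd': S3 → S2
  read 'c': S2 → S2
  end S2, rejected
w3:
  start at S3
  read 'b': S3 → S2
  read 'b': S2 → S2
  read 'd': S2 → S3
  read 'b': S3 → S2
  read 'c': S2 → S2
  read 'c': S2 → S2
  read 'c': S2 → S2
  read 'a': S2 → S4
  read 'c': S4 → S2
  read 'c': S2 → S2
  end S2, rejected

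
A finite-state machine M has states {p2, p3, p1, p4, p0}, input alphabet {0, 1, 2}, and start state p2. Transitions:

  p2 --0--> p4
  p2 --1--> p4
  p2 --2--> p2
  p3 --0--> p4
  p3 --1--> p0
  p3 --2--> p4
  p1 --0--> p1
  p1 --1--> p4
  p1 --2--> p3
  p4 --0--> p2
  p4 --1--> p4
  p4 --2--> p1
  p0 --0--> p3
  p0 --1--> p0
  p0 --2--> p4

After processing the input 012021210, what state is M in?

p2

Trace: p2 -0-> p4 -1-> p4 -2-> p1 -0-> p1 -2-> p3 -1-> p0 -2-> p4 -1-> p4 -0-> p2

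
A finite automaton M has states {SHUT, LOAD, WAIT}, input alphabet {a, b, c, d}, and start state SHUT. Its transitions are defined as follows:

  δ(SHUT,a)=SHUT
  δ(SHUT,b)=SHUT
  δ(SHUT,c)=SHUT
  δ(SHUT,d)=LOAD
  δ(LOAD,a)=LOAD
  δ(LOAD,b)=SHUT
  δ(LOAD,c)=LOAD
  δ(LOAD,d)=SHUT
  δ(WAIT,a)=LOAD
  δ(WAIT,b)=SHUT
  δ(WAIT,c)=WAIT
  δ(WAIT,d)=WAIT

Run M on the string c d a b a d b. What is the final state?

Trace: SHUT -c-> SHUT -d-> LOAD -a-> LOAD -b-> SHUT -a-> SHUT -d-> LOAD -b-> SHUT

SHUT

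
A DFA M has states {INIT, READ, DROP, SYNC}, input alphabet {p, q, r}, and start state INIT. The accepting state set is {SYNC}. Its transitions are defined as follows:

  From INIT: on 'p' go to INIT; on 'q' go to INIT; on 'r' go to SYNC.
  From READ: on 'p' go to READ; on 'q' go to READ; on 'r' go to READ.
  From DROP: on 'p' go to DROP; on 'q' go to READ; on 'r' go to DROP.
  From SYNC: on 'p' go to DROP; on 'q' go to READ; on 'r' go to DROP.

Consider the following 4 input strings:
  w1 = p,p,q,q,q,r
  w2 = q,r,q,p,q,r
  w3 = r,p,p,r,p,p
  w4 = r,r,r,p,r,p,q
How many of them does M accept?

1

w1: Trace: INIT -p-> INIT -p-> INIT -q-> INIT -q-> INIT -q-> INIT -r-> SYNC  → end SYNC, accepted
w2: Trace: INIT -q-> INIT -r-> SYNC -q-> READ -p-> READ -q-> READ -r-> READ  → end READ, rejected
w3: Trace: INIT -r-> SYNC -p-> DROP -p-> DROP -r-> DROP -p-> DROP -p-> DROP  → end DROP, rejected
w4: Trace: INIT -r-> SYNC -r-> DROP -r-> DROP -p-> DROP -r-> DROP -p-> DROP -q-> READ  → end READ, rejected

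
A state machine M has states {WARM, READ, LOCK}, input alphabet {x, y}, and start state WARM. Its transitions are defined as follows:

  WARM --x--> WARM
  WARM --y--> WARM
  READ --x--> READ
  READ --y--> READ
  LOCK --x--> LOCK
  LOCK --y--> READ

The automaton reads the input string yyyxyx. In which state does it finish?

WARM → WARM → WARM → WARM → WARM → WARM → WARM

WARM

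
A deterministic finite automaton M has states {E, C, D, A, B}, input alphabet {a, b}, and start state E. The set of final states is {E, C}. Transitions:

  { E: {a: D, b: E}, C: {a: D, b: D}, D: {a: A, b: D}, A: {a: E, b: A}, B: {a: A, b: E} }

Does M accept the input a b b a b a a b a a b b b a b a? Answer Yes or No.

No

E → D → D → D → A → A → E → D → D → A → E → E → E → E → D → D → A
End state A is not accepting.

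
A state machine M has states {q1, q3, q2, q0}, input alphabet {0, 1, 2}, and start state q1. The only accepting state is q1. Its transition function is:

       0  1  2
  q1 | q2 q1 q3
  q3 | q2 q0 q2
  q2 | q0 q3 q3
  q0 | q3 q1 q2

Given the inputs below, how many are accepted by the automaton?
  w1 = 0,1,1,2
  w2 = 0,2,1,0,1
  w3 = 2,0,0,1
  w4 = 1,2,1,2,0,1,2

1

w1: Trace: q1 -0-> q2 -1-> q3 -1-> q0 -2-> q2  → end q2, rejected
w2: Trace: q1 -0-> q2 -2-> q3 -1-> q0 -0-> q3 -1-> q0  → end q0, rejected
w3: Trace: q1 -2-> q3 -0-> q2 -0-> q0 -1-> q1  → end q1, accepted
w4: Trace: q1 -1-> q1 -2-> q3 -1-> q0 -2-> q2 -0-> q0 -1-> q1 -2-> q3  → end q3, rejected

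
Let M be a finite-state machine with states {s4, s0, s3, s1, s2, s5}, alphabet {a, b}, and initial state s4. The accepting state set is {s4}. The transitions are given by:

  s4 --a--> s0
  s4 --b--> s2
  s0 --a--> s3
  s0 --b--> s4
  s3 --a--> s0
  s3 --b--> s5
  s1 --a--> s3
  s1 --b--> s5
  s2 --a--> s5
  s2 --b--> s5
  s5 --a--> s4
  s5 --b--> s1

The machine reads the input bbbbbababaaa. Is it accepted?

s4 → s2 → s5 → s1 → s5 → s1 → s3 → s5 → s4 → s2 → s5 → s4 → s0
End state s0 is not accepting.

No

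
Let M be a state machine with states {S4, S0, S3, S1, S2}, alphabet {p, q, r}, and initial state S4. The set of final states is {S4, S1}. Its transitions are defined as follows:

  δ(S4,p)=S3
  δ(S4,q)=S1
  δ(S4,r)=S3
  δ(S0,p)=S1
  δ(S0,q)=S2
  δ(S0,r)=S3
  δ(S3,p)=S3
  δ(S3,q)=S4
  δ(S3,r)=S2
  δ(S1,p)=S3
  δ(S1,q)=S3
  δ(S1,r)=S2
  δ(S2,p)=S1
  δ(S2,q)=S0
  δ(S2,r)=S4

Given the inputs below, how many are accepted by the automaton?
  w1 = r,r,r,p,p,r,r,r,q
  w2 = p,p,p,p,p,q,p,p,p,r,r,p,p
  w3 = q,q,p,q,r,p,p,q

2

w1: S4 → S3 → S2 → S4 → S3 → S3 → S2 → S4 → S3 → S4  → end S4, accepted
w2: S4 → S3 → S3 → S3 → S3 → S3 → S4 → S3 → S3 → S3 → S2 → S4 → S3 → S3  → end S3, rejected
w3: S4 → S1 → S3 → S3 → S4 → S3 → S3 → S3 → S4  → end S4, accepted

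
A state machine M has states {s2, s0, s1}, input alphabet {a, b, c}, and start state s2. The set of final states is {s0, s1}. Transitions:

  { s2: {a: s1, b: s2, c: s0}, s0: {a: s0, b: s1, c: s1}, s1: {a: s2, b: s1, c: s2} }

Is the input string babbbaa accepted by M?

s2 → s2 → s1 → s1 → s1 → s1 → s2 → s1
End state s1 is accepting.

Yes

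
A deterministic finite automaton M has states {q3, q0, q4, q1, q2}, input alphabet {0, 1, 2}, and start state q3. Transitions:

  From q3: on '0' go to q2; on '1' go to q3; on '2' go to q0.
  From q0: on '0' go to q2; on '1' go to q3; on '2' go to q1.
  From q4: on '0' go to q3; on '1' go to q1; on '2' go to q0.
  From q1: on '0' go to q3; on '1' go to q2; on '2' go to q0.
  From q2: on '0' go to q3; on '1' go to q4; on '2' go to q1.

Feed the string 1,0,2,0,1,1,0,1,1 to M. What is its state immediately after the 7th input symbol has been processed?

Trace: q3 -1-> q3 -0-> q2 -2-> q1 -0-> q3 -1-> q3 -1-> q3 -0-> q2
After 7 symbols: q2.

q2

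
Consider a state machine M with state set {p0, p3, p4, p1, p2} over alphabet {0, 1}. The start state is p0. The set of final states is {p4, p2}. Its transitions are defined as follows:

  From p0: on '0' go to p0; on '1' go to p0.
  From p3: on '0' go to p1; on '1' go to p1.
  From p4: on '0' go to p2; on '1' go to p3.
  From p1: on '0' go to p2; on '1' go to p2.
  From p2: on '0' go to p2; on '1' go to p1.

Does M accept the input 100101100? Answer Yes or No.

No

p0 → p0 → p0 → p0 → p0 → p0 → p0 → p0 → p0 → p0
End state p0 is not accepting.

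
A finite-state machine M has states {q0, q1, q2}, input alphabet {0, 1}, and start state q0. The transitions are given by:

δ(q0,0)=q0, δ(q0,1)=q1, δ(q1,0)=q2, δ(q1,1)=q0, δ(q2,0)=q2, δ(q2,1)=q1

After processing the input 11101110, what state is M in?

start at q0
read '1': q0 → q1
read '1': q1 → q0
read '1': q0 → q1
read '0': q1 → q2
read '1': q2 → q1
read '1': q1 → q0
read '1': q0 → q1
read '0': q1 → q2

q2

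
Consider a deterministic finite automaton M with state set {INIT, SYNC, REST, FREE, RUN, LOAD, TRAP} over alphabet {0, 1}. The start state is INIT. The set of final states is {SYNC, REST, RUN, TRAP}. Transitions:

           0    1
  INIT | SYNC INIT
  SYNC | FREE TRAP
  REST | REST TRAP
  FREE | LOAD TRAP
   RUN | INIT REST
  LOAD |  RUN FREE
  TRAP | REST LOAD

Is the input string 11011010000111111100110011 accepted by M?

No

INIT → INIT → INIT → SYNC → TRAP → LOAD → RUN → REST → REST → REST → REST → REST → TRAP → LOAD → FREE → TRAP → LOAD → FREE → TRAP → REST → REST → TRAP → LOAD → RUN → INIT → INIT → INIT
End state INIT is not accepting.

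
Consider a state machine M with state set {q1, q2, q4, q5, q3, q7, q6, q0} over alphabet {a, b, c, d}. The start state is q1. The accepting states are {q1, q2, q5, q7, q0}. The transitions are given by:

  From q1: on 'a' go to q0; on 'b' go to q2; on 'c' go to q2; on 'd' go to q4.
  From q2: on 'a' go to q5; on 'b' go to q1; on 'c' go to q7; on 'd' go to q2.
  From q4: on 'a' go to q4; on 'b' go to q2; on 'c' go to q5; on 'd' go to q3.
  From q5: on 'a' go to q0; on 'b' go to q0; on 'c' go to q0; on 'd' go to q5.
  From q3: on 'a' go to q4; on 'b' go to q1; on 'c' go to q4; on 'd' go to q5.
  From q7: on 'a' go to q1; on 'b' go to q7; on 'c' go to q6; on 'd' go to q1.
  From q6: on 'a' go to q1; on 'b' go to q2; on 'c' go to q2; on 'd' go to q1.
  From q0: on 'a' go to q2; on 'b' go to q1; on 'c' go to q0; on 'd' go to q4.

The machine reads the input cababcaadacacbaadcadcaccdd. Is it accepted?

start at q1
read 'c': q1 → q2
read 'a': q2 → q5
read 'b': q5 → q0
read 'a': q0 → q2
read 'b': q2 → q1
read 'c': q1 → q2
read 'a': q2 → q5
read 'a': q5 → q0
read 'd': q0 → q4
read 'a': q4 → q4
read 'c': q4 → q5
read 'a': q5 → q0
read 'c': q0 → q0
read 'b': q0 → q1
read 'a': q1 → q0
read 'a': q0 → q2
read 'd': q2 → q2
read 'c': q2 → q7
read 'a': q7 → q1
read 'd': q1 → q4
read 'c': q4 → q5
read 'a': q5 → q0
read 'c': q0 → q0
read 'c': q0 → q0
read 'd': q0 → q4
read 'd': q4 → q3
End state q3 is not accepting.

No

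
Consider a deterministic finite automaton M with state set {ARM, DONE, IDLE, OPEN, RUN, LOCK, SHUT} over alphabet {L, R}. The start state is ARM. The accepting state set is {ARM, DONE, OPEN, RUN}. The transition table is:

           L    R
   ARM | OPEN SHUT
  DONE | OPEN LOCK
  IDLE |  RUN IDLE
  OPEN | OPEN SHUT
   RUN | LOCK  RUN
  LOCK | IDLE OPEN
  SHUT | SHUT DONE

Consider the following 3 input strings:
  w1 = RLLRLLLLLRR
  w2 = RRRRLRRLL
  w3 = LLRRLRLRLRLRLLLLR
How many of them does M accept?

2

w1: Trace: ARM -R-> SHUT -L-> SHUT -L-> SHUT -R-> DONE -L-> OPEN -L-> OPEN -L-> OPEN -L-> OPEN -L-> OPEN -R-> SHUT -R-> DONE  → end DONE, accepted
w2: Trace: ARM -R-> SHUT -R-> DONE -R-> LOCK -R-> OPEN -L-> OPEN -R-> SHUT -R-> DONE -L-> OPEN -L-> OPEN  → end OPEN, accepted
w3: Trace: ARM -L-> OPEN -L-> OPEN -R-> SHUT -R-> DONE -L-> OPEN -R-> SHUT -L-> SHUT -R-> DONE -L-> OPEN -R-> SHUT -L-> SHUT -R-> DONE -L-> OPEN -L-> OPEN -L-> OPEN -L-> OPEN -R-> SHUT  → end SHUT, rejected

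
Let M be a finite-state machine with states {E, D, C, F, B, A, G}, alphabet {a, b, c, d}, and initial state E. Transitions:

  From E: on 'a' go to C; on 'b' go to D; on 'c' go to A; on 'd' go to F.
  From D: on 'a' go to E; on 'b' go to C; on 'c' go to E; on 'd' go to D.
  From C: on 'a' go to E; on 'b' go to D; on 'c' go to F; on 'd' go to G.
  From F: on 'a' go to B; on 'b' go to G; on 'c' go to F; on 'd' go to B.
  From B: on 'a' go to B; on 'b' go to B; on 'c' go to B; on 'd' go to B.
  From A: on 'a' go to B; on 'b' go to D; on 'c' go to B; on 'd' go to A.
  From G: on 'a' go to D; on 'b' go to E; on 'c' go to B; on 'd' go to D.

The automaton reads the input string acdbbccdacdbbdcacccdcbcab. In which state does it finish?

E → C → F → B → B → B → B → B → B → B → B → B → B → B → B → B → B → B → B → B → B → B → B → B → B → B

B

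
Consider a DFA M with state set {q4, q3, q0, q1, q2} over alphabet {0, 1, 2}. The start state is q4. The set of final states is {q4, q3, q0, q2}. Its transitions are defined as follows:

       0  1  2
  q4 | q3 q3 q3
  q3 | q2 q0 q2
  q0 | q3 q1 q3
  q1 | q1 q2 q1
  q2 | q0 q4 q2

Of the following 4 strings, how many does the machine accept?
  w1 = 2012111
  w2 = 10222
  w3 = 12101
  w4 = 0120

4

w1: q4 → q3 → q2 → q4 → q3 → q0 → q1 → q2  → end q2, accepted
w2: q4 → q3 → q2 → q2 → q2 → q2  → end q2, accepted
w3: q4 → q3 → q2 → q4 → q3 → q0  → end q0, accepted
w4: q4 → q3 → q0 → q3 → q2  → end q2, accepted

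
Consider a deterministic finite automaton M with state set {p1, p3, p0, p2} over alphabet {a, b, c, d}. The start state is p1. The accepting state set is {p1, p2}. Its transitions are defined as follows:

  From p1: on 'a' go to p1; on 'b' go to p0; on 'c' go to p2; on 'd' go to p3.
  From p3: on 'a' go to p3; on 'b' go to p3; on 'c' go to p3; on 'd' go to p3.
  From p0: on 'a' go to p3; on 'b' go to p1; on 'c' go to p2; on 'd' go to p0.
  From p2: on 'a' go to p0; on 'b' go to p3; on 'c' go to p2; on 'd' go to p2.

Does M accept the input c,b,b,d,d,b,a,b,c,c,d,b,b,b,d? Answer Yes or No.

Trace: p1 -c-> p2 -b-> p3 -b-> p3 -d-> p3 -d-> p3 -b-> p3 -a-> p3 -b-> p3 -c-> p3 -c-> p3 -d-> p3 -b-> p3 -b-> p3 -b-> p3 -d-> p3
End state p3 is not accepting.

No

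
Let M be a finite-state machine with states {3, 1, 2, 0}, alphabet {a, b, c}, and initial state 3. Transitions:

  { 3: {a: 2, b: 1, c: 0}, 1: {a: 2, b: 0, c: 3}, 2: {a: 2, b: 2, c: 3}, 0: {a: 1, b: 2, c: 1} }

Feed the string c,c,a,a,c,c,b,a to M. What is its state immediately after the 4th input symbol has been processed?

2

Trace: 3 -c-> 0 -c-> 1 -a-> 2 -a-> 2
After 4 symbols: 2.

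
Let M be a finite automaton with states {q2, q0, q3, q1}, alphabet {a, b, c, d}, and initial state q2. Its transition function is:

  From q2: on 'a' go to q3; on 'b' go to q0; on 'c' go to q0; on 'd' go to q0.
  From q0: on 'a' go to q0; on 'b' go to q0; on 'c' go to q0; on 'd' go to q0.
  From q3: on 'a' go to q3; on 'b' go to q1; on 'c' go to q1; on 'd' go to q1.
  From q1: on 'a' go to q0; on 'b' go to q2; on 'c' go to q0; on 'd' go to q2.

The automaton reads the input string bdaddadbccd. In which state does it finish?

q0

start at q2
read 'b': q2 → q0
read 'd': q0 → q0
read 'a': q0 → q0
read 'd': q0 → q0
read 'd': q0 → q0
read 'a': q0 → q0
read 'd': q0 → q0
read 'b': q0 → q0
read 'c': q0 → q0
read 'c': q0 → q0
read 'd': q0 → q0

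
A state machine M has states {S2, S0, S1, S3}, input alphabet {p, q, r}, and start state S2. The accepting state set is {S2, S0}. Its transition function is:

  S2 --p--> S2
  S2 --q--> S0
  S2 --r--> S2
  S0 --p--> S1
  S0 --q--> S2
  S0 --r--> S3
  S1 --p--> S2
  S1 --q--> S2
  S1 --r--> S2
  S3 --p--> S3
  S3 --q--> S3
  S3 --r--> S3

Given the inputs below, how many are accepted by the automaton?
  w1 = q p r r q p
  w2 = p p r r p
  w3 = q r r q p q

1

w1: S2 → S0 → S1 → S2 → S2 → S0 → S1  → end S1, rejected
w2: S2 → S2 → S2 → S2 → S2 → S2  → end S2, accepted
w3: S2 → S0 → S3 → S3 → S3 → S3 → S3  → end S3, rejected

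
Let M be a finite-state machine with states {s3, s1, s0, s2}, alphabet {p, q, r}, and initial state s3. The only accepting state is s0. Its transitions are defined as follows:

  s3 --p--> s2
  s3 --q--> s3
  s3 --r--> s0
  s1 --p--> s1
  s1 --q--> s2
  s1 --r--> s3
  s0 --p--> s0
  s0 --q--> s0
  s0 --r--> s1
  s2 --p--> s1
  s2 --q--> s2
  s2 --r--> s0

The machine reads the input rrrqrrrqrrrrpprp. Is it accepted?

start at s3
read 'r': s3 → s0
read 'r': s0 → s1
read 'r': s1 → s3
read 'q': s3 → s3
read 'r': s3 → s0
read 'r': s0 → s1
read 'r': s1 → s3
read 'q': s3 → s3
read 'r': s3 → s0
read 'r': s0 → s1
read 'r': s1 → s3
read 'r': s3 → s0
read 'p': s0 → s0
read 'p': s0 → s0
read 'r': s0 → s1
read 'p': s1 → s1
End state s1 is not accepting.

No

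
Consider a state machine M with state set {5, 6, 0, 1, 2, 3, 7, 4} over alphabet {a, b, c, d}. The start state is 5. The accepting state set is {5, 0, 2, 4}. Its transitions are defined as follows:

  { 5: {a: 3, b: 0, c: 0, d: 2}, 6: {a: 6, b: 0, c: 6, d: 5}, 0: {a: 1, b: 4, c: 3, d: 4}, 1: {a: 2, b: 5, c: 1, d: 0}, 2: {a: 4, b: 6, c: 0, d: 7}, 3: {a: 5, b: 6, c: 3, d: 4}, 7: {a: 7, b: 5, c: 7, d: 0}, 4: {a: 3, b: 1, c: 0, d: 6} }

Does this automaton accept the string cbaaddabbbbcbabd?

Yes

Trace: 5 -c-> 0 -b-> 4 -a-> 3 -a-> 5 -d-> 2 -d-> 7 -a-> 7 -b-> 5 -b-> 0 -b-> 4 -b-> 1 -c-> 1 -b-> 5 -a-> 3 -b-> 6 -d-> 5
End state 5 is accepting.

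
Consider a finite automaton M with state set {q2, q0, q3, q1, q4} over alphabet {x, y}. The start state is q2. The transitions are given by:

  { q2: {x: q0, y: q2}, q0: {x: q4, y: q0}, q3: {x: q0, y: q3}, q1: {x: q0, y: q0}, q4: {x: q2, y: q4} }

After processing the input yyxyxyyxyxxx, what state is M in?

q2

Trace: q2 -y-> q2 -y-> q2 -x-> q0 -y-> q0 -x-> q4 -y-> q4 -y-> q4 -x-> q2 -y-> q2 -x-> q0 -x-> q4 -x-> q2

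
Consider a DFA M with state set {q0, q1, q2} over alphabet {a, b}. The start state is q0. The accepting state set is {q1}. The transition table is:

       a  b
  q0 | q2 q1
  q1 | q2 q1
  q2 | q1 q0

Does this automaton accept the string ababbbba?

q0 → q2 → q0 → q2 → q0 → q1 → q1 → q1 → q2
End state q2 is not accepting.

No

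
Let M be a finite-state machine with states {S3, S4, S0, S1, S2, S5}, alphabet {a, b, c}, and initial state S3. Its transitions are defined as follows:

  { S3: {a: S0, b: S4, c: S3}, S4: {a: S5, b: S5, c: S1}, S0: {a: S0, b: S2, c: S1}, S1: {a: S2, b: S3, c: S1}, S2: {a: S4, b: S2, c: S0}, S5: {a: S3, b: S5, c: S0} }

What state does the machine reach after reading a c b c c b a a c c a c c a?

Trace: S3 -a-> S0 -c-> S1 -b-> S3 -c-> S3 -c-> S3 -b-> S4 -a-> S5 -a-> S3 -c-> S3 -c-> S3 -a-> S0 -c-> S1 -c-> S1 -a-> S2

S2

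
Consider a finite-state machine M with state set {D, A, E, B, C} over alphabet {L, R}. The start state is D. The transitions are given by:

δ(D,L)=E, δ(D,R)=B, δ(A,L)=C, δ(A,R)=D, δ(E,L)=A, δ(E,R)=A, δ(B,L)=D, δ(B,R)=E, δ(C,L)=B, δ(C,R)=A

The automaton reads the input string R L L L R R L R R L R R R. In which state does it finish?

Trace: D -R-> B -L-> D -L-> E -L-> A -R-> D -R-> B -L-> D -R-> B -R-> E -L-> A -R-> D -R-> B -R-> E

E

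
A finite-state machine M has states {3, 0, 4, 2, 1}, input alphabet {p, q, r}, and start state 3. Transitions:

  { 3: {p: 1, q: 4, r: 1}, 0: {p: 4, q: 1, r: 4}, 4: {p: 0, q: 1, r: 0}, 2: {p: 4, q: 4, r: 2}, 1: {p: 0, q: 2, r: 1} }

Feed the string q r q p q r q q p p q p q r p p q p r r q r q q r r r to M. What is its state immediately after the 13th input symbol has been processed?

Trace: 3 -q-> 4 -r-> 0 -q-> 1 -p-> 0 -q-> 1 -r-> 1 -q-> 2 -q-> 4 -p-> 0 -p-> 4 -q-> 1 -p-> 0 -q-> 1
After 13 symbols: 1.

1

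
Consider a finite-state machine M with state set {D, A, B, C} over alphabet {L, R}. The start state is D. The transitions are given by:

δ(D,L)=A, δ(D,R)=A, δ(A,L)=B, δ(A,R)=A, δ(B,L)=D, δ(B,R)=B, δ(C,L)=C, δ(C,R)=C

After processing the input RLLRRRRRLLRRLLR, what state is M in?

A

D → A → B → D → A → A → A → A → A → B → D → A → A → B → D → A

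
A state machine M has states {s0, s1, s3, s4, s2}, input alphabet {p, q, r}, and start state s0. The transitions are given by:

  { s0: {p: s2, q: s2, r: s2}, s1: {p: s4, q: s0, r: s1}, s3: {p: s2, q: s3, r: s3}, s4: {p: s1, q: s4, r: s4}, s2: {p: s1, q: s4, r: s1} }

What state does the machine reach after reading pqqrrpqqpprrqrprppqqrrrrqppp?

s4

Trace: s0 -p-> s2 -q-> s4 -q-> s4 -r-> s4 -r-> s4 -p-> s1 -q-> s0 -q-> s2 -p-> s1 -p-> s4 -r-> s4 -r-> s4 -q-> s4 -r-> s4 -p-> s1 -r-> s1 -p-> s4 -p-> s1 -q-> s0 -q-> s2 -r-> s1 -r-> s1 -r-> s1 -r-> s1 -q-> s0 -p-> s2 -p-> s1 -p-> s4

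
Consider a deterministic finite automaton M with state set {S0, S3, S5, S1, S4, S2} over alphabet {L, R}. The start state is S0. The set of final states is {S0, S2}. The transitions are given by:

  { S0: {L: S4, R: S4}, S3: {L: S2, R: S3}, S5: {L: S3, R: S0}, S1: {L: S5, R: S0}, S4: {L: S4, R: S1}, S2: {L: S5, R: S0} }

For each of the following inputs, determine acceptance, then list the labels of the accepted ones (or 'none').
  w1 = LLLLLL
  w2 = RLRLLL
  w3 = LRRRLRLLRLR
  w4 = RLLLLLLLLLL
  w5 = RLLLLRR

w1: S0 → S4 → S4 → S4 → S4 → S4 → S4  → end S4, rejected
w2: S0 → S4 → S4 → S1 → S5 → S3 → S2  → end S2, accepted
w3: S0 → S4 → S1 → S0 → S4 → S4 → S1 → S5 → S3 → S3 → S2 → S0  → end S0, accepted
w4: S0 → S4 → S4 → S4 → S4 → S4 → S4 → S4 → S4 → S4 → S4 → S4  → end S4, rejected
w5: S0 → S4 → S4 → S4 → S4 → S4 → S1 → S0  → end S0, accepted

w2, w3, w5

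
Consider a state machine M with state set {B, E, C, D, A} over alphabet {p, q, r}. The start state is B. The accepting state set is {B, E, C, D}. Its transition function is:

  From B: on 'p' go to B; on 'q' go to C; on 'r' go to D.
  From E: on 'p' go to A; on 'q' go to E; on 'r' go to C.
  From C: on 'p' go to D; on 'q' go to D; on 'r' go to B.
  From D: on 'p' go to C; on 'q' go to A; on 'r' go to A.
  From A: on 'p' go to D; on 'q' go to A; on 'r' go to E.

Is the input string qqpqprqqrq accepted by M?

No

start at B
read 'q': B → C
read 'q': C → D
read 'p': D → C
read 'q': C → D
read 'p': D → C
read 'r': C → B
read 'q': B → C
read 'q': C → D
read 'r': D → A
read 'q': A → A
End state A is not accepting.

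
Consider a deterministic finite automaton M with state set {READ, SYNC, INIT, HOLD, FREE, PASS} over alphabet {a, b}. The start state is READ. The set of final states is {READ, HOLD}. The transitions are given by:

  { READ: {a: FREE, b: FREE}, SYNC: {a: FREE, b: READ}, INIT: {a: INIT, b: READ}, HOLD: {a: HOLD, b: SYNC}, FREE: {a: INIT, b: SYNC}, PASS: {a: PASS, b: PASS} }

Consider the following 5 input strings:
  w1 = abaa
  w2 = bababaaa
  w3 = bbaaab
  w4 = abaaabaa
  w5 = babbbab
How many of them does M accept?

1

w1: READ → FREE → SYNC → FREE → INIT  → end INIT, rejected
w2: READ → FREE → INIT → READ → FREE → SYNC → FREE → INIT → INIT  → end INIT, rejected
w3: READ → FREE → SYNC → FREE → INIT → INIT → READ  → end READ, accepted
w4: READ → FREE → SYNC → FREE → INIT → INIT → READ → FREE → INIT  → end INIT, rejected
w5: READ → FREE → INIT → READ → FREE → SYNC → FREE → SYNC  → end SYNC, rejected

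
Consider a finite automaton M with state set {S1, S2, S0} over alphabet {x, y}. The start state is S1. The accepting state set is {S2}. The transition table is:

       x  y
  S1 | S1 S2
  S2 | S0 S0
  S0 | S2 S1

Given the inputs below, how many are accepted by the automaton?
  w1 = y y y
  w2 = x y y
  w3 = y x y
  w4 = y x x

w1:
  start at S1
  read 'y': S1 → S2
  read 'y': S2 → S0
  read 'y': S0 → S1
  end S1, rejected
w2:
  start at S1
  read 'x': S1 → S1
  read 'y': S1 → S2
  read 'y': S2 → S0
  end S0, rejected
w3:
  start at S1
  read 'y': S1 → S2
  read 'x': S2 → S0
  read 'y': S0 → S1
  end S1, rejected
w4:
  start at S1
  read 'y': S1 → S2
  read 'x': S2 → S0
  read 'x': S0 → S2
  end S2, accepted

1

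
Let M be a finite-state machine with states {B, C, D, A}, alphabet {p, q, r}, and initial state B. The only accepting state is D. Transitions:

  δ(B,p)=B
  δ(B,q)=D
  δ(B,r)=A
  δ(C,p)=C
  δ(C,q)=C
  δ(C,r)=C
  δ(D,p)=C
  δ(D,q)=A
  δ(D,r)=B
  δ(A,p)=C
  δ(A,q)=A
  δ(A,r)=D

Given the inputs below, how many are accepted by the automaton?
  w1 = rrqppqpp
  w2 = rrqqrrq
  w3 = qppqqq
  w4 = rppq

1

w1: Trace: B -r-> A -r-> D -q-> A -p-> C -p-> C -q-> C -p-> C -p-> C  → end C, rejected
w2: Trace: B -r-> A -r-> D -q-> A -q-> A -r-> D -r-> B -q-> D  → end D, accepted
w3: Trace: B -q-> D -p-> C -p-> C -q-> C -q-> C -q-> C  → end C, rejected
w4: Trace: B -r-> A -p-> C -p-> C -q-> C  → end C, rejected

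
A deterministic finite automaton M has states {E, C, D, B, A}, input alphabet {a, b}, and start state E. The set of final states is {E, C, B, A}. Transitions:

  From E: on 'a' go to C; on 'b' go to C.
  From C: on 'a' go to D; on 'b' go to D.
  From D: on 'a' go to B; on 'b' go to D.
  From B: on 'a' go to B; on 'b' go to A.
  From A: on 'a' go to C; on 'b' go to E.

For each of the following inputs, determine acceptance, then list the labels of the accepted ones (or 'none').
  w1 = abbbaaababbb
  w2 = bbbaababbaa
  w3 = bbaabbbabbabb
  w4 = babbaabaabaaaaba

w2, w3, w4

w1:
  start at E
  read 'a': E → C
  read 'b': C → D
  read 'b': D → D
  read 'b': D → D
  read 'a': D → B
  read 'a': B → B
  read 'a': B → B
  read 'b': B → A
  read 'a': A → C
  read 'b': C → D
  read 'b': D → D
  read 'b': D → D
  end D, rejected
w2:
  start at E
  read 'b': E → C
  read 'b': C → D
  read 'b': D → D
  read 'a': D → B
  read 'a': B → B
  read 'b': B → A
  read 'a': A → C
  read 'b': C → D
  read 'b': D → D
  read 'a': D → B
  read 'a': B → B
  end B, accepted
w3:
  start at E
  read 'b': E → C
  read 'b': C → D
  read 'a': D → B
  read 'a': B → B
  read 'b': B → A
  read 'b': A → E
  read 'b': E → C
  read 'a': C → D
  read 'b': D → D
  read 'b': D → D
  read 'a': D → B
  read 'b': B → A
  read 'b': A → E
  end E, accepted
w4:
  start at E
  read 'b': E → C
  read 'a': C → D
  read 'b': D → D
  read 'b': D → D
  read 'a': D → B
  read 'a': B → B
  read 'b': B → A
  read 'a': A → C
  read 'a': C → D
  read 'b': D → D
  read 'a': D → B
  read 'a': B → B
  read 'a': B → B
  read 'a': B → B
  read 'b': B → A
  read 'a': A → C
  end C, accepted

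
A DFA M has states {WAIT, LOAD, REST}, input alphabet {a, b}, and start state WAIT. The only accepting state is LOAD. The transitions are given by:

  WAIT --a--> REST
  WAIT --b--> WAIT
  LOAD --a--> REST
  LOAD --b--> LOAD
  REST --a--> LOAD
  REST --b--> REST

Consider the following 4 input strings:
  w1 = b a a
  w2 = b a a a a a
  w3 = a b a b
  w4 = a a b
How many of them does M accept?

w1:
  start at WAIT
  read 'b': WAIT → WAIT
  read 'a': WAIT → REST
  read 'a': REST → LOAD
  end LOAD, accepted
w2:
  start at WAIT
  read 'b': WAIT → WAIT
  read 'a': WAIT → REST
  read 'a': REST → LOAD
  read 'a': LOAD → REST
  read 'a': REST → LOAD
  read 'a': LOAD → REST
  end REST, rejected
w3:
  start at WAIT
  read 'a': WAIT → REST
  read 'b': REST → REST
  read 'a': REST → LOAD
  read 'b': LOAD → LOAD
  end LOAD, accepted
w4:
  start at WAIT
  read 'a': WAIT → REST
  read 'a': REST → LOAD
  read 'b': LOAD → LOAD
  end LOAD, accepted

3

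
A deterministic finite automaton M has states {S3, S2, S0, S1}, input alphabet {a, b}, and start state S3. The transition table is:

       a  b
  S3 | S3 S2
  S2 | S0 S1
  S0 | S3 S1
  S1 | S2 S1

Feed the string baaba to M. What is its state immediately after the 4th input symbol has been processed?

S3 → S2 → S0 → S3 → S2
After 4 symbols: S2.

S2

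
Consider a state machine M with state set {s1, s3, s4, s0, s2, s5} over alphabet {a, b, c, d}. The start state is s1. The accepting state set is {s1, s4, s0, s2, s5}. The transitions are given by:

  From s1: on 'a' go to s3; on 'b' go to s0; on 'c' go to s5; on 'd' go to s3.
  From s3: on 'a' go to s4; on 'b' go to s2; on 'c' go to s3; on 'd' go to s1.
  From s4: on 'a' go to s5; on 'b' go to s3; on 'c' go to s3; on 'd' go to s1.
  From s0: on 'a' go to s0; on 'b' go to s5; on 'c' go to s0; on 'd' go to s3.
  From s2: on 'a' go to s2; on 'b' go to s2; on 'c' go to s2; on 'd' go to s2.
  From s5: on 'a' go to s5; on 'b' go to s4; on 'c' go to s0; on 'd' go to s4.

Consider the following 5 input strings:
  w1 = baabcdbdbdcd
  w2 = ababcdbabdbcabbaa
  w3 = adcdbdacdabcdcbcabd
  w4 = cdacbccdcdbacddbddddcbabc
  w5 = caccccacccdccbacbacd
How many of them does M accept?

w1: Trace: s1 -b-> s0 -a-> s0 -a-> s0 -b-> s5 -c-> s0 -d-> s3 -b-> s2 -d-> s2 -b-> s2 -d-> s2 -c-> s2 -d-> s2  → end s2, accepted
w2: Trace: s1 -a-> s3 -b-> s2 -a-> s2 -b-> s2 -c-> s2 -d-> s2 -b-> s2 -a-> s2 -b-> s2 -d-> s2 -b-> s2 -c-> s2 -a-> s2 -b-> s2 -b-> s2 -a-> s2 -a-> s2  → end s2, accepted
w3: Trace: s1 -a-> s3 -d-> s1 -c-> s5 -d-> s4 -b-> s3 -d-> s1 -a-> s3 -c-> s3 -d-> s1 -a-> s3 -b-> s2 -c-> s2 -d-> s2 -c-> s2 -b-> s2 -c-> s2 -a-> s2 -b-> s2 -d-> s2  → end s2, accepted
w4: Trace: s1 -c-> s5 -d-> s4 -a-> s5 -c-> s0 -b-> s5 -c-> s0 -c-> s0 -d-> s3 -c-> s3 -d-> s1 -b-> s0 -a-> s0 -c-> s0 -d-> s3 -d-> s1 -b-> s0 -d-> s3 -d-> s1 -d-> s3 -d-> s1 -c-> s5 -b-> s4 -a-> s5 -b-> s4 -c-> s3  → end s3, rejected
w5: Trace: s1 -c-> s5 -a-> s5 -c-> s0 -c-> s0 -c-> s0 -c-> s0 -a-> s0 -c-> s0 -c-> s0 -c-> s0 -d-> s3 -c-> s3 -c-> s3 -b-> s2 -a-> s2 -c-> s2 -b-> s2 -a-> s2 -c-> s2 -d-> s2  → end s2, accepted

4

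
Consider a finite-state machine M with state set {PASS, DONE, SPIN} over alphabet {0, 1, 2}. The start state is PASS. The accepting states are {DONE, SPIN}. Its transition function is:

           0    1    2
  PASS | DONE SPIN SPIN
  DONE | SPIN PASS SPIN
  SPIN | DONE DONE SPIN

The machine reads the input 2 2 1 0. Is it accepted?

Trace: PASS -2-> SPIN -2-> SPIN -1-> DONE -0-> SPIN
End state SPIN is accepting.

Yes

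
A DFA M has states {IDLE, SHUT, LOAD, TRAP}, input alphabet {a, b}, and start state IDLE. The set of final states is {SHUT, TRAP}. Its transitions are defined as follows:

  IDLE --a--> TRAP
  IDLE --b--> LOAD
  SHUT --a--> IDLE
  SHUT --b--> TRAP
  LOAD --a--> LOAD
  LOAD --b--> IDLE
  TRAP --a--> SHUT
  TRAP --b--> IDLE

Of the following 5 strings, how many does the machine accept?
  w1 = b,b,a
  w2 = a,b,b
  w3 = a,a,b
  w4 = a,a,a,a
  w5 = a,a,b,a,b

w1:
  start at IDLE
  read 'b': IDLE → LOAD
  read 'b': LOAD → IDLE
  read 'a': IDLE → TRAP
  end TRAP, accepted
w2:
  start at IDLE
  read 'a': IDLE → TRAP
  read 'b': TRAP → IDLE
  read 'b': IDLE → LOAD
  end LOAD, rejected
w3:
  start at IDLE
  read 'a': IDLE → TRAP
  read 'a': TRAP → SHUT
  read 'b': SHUT → TRAP
  end TRAP, accepted
w4:
  start at IDLE
  read 'a': IDLE → TRAP
  read 'a': TRAP → SHUT
  read 'a': SHUT → IDLE
  read 'a': IDLE → TRAP
  end TRAP, accepted
w5:
  start at IDLE
  read 'a': IDLE → TRAP
  read 'a': TRAP → SHUT
  read 'b': SHUT → TRAP
  read 'a': TRAP → SHUT
  read 'b': SHUT → TRAP
  end TRAP, accepted

4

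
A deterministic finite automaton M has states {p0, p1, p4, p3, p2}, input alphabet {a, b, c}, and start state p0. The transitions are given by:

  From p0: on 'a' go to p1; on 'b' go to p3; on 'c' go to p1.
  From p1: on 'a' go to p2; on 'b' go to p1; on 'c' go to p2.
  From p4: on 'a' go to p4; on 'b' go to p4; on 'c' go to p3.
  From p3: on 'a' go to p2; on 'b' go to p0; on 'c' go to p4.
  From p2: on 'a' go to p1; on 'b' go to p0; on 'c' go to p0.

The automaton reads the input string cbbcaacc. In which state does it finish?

Trace: p0 -c-> p1 -b-> p1 -b-> p1 -c-> p2 -a-> p1 -a-> p2 -c-> p0 -c-> p1

p1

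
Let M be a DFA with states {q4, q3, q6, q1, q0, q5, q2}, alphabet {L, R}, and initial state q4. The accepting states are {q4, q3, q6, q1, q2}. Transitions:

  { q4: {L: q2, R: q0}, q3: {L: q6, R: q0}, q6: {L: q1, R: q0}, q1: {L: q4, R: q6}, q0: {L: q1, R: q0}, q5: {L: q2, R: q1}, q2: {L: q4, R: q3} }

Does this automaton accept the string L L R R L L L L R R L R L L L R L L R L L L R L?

Yes

Trace: q4 -L-> q2 -L-> q4 -R-> q0 -R-> q0 -L-> q1 -L-> q4 -L-> q2 -L-> q4 -R-> q0 -R-> q0 -L-> q1 -R-> q6 -L-> q1 -L-> q4 -L-> q2 -R-> q3 -L-> q6 -L-> q1 -R-> q6 -L-> q1 -L-> q4 -L-> q2 -R-> q3 -L-> q6
End state q6 is accepting.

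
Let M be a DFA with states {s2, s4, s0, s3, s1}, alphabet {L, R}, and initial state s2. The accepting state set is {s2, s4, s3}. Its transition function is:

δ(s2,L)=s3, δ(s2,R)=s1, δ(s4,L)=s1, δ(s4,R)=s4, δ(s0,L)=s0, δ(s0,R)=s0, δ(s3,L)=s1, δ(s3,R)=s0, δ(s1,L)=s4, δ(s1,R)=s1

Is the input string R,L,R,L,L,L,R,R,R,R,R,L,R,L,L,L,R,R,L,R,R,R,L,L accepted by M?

Yes

start at s2
read 'R': s2 → s1
read 'L': s1 → s4
read 'R': s4 → s4
read 'L': s4 → s1
read 'L': s1 → s4
read 'L': s4 → s1
read 'R': s1 → s1
read 'R': s1 → s1
read 'R': s1 → s1
read 'R': s1 → s1
read 'R': s1 → s1
read 'L': s1 → s4
read 'R': s4 → s4
read 'L': s4 → s1
read 'L': s1 → s4
read 'L': s4 → s1
read 'R': s1 → s1
read 'R': s1 → s1
read 'L': s1 → s4
read 'R': s4 → s4
read 'R': s4 → s4
read 'R': s4 → s4
read 'L': s4 → s1
read 'L': s1 → s4
End state s4 is accepting.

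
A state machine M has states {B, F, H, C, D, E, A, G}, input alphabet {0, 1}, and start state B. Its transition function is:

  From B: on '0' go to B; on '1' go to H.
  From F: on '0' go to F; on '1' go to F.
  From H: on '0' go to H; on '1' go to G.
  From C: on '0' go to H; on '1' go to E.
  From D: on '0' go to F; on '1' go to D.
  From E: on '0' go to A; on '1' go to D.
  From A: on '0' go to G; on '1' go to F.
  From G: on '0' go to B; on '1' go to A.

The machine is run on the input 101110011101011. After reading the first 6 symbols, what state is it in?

start at B
read '1': B → H
read '0': H → H
read '1': H → G
read '1': G → A
read '1': A → F
read '0': F → F
After 6 symbols: F.

F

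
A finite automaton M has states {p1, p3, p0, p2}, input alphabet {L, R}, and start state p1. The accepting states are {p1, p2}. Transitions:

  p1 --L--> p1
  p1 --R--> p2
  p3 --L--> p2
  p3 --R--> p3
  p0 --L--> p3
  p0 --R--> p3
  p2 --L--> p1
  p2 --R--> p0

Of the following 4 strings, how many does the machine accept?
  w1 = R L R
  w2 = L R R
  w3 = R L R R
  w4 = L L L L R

2

w1: p1 → p2 → p1 → p2  → end p2, accepted
w2: p1 → p1 → p2 → p0  → end p0, rejected
w3: p1 → p2 → p1 → p2 → p0  → end p0, rejected
w4: p1 → p1 → p1 → p1 → p1 → p2  → end p2, accepted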